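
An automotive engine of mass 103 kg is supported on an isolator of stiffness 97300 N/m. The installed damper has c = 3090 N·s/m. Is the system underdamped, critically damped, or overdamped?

underdamped

c_c = 2√(k·m) = 6331 N·s/m; ζ = c/c_c = 3090/6331 = 0.488.
Since ζ < 1 the system is underdamped.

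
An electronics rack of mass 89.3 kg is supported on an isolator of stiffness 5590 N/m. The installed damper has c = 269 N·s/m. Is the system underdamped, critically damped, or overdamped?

c_c = 2√(k·m) = 1413 N·s/m; ζ = c/c_c = 269/1413 = 0.190.
Since ζ < 1 the system is underdamped.

underdamped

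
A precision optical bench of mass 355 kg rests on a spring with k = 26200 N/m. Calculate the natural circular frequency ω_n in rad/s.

8.59 rad/s

ω_n = √(k/m) = √(26200/355) = √73.80 = 8.591 rad/s.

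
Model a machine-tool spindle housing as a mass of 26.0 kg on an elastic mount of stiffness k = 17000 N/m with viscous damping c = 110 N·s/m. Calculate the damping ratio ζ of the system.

0.0827

ω_n = √(k/m) = √(17000/26.0) = 25.57 rad/s.
Critical damping c_c = 2√(k·m) = 2√(17000 × 26.0) = 1330 N·s/m, so ζ = c/c_c = 110/1330 = 0.08273.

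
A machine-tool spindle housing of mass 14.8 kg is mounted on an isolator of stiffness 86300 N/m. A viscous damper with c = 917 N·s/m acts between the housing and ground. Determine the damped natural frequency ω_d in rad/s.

ω_n = √(k/m) = √(86300/14.8) = 76.36 rad/s.
Critical damping c_c = 2√(k·m) = 2√(86300 × 14.8) = 2260 N·s/m, so ζ = c/c_c = 917/2260 = 0.4057.
ω_d = ω_n√(1 − ζ²) = 76.36 × √(1 − 0.165) = 69.79 rad/s.

69.8 rad/s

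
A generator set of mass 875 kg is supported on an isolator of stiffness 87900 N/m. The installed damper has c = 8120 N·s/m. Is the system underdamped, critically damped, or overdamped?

underdamped

c_c = 2√(k·m) = 17540 N·s/m; ζ = c/c_c = 8120/17540 = 0.463.
Since ζ < 1 the system is underdamped.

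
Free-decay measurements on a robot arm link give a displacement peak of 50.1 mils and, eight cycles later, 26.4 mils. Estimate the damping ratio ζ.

0.0127

Logarithmic decrement δ = (1/n)·ln(x₀/x_n) = (1/8)·ln(50.1/26.4) = (1/8)·ln(1.898) = 0.08008.
ζ = δ/√(4π² + δ²) = 0.08008/√(39.48 + 0.00641) = 0.08008/6.284 = 0.01274.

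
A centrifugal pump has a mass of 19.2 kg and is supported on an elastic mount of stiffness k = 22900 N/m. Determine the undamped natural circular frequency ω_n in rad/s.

ω_n = √(k/m) = √(22900/19.2) = √1193 = 34.54 rad/s.

34.5 rad/s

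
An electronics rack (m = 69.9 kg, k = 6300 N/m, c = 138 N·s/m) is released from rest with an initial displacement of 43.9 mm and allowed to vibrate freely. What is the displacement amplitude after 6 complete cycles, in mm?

0.853 mm

ζ = c/(2√(km)) = 138/(2√(6300 × 69.9)) = 138/1327 = 0.1040.
Logarithmic decrement δ = 2πζ/√(1 − ζ²) = 2π × 0.1040/√(1 − 0.0108) = 0.6569.
After n cycles, x_n/x₀ = e^(−nδ), so x_6 = 43.9 × e^(−6 × 0.6569) = 43.9 × 0.01942 = 0.8527 mm.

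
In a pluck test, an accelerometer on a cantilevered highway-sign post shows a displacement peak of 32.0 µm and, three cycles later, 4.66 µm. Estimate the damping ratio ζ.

Logarithmic decrement δ = (1/n)·ln(x₀/x_n) = (1/3)·ln(32.0/4.66) = (1/3)·ln(6.867) = 0.6422.
ζ = δ/√(4π² + δ²) = 0.6422/√(39.48 + 0.412) = 0.6422/6.316 = 0.1017.

0.102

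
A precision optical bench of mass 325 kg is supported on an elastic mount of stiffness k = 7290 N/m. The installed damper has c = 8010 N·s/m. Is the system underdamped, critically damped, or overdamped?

c_c = 2√(k·m) = 3078 N·s/m; ζ = c/c_c = 8010/3078 = 2.60.
Since ζ > 1 the system is overdamped.

overdamped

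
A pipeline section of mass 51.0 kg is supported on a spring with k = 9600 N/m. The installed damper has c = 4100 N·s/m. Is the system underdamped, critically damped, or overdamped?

overdamped

c_c = 2√(k·m) = 1399 N·s/m; ζ = c/c_c = 4100/1399 = 2.93.
Since ζ > 1 the system is overdamped.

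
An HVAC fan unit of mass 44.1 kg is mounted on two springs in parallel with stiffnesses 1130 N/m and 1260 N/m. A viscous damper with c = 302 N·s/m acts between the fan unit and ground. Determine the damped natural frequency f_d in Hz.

1.04 Hz

Parallel springs add: k_eq = 1130 + 1260 = 2390 N/m.
ω_n = √(k_eq/m) = √(2390/44.1) = 7.362 rad/s.
Critical damping c_c = 2√(k_eq·m) = 2√(2390 × 44.1) = 649.3 N·s/m, so ζ = c/c_c = 302/649.3 = 0.4651.
ω_d = ω_n√(1 − ζ²) = 7.362 × √(1 − 0.216) = 6.517 rad/s.
f_d = ω_d/(2π) = 1.037 Hz.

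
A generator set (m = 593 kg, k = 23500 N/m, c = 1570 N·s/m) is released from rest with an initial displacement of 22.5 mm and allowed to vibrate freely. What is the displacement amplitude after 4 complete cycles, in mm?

0.101 mm

ζ = c/(2√(km)) = 1570/(2√(23500 × 593)) = 1570/7466 = 0.2103.
Logarithmic decrement δ = 2πζ/√(1 − ζ²) = 2π × 0.2103/√(1 − 0.0442) = 1.351.
After n cycles, x_n/x₀ = e^(−nδ), so x_4 = 22.5 × e^(−4 × 1.351) = 22.5 × 0.004490 = 0.1010 mm.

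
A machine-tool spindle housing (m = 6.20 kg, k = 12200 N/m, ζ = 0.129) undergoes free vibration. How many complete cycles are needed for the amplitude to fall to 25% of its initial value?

Logarithmic decrement δ = 2πζ/√(1 − ζ²) = 2π × 0.1290/√(1 − 0.0166) = 0.8174.
x_n/x₀ = e^(−nδ) ≤ 0.25; take ln: n ≥ ln(1/0.25)/δ = 1.386/0.8174 = 1.696.
So 2 complete cycles are required.

2 cycles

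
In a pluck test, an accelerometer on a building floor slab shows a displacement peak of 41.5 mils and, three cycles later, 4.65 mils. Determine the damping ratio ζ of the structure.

Logarithmic decrement δ = (1/n)·ln(x₀/x_n) = (1/3)·ln(41.5/4.65) = (1/3)·ln(8.925) = 0.7296.
ζ = δ/√(4π² + δ²) = 0.7296/√(39.48 + 0.532) = 0.7296/6.325 = 0.1153.

0.115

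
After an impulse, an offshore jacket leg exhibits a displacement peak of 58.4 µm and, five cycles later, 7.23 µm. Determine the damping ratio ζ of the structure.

0.0664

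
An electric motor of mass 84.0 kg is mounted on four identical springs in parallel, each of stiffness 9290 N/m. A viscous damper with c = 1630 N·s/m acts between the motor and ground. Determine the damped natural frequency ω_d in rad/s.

18.7 rad/s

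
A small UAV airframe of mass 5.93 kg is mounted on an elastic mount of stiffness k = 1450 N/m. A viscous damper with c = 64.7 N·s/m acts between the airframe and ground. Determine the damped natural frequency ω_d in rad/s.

ω_n = √(k/m) = √(1450/5.93) = 15.64 rad/s.
Critical damping c_c = 2√(k·m) = 2√(1450 × 5.93) = 185.5 N·s/m, so ζ = c/c_c = 64.7/185.5 = 0.3489.
ω_d = ω_n√(1 − ζ²) = 15.64 × √(1 − 0.122) = 14.65 rad/s.

14.7 rad/s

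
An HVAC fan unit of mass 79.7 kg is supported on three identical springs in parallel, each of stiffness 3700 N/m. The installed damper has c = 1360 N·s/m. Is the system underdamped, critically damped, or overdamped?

underdamped

Parallel springs add: k_eq = 3 × 3700 = 11100 N/m.
c_c = 2√(k_eq·m) = 1881 N·s/m; ζ = c/c_c = 1360/1881 = 0.723.
Since ζ < 1 the system is underdamped.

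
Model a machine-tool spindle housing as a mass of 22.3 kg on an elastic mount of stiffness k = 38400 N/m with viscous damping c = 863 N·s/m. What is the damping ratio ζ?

0.466

ω_n = √(k/m) = √(38400/22.3) = 41.50 rad/s.
Critical damping c_c = 2√(k·m) = 2√(38400 × 22.3) = 1851 N·s/m, so ζ = c/c_c = 863/1851 = 0.4663.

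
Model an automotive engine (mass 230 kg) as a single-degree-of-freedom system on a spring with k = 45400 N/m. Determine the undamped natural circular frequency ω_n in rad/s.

14.0 rad/s

ω_n = √(k/m) = √(45400/230) = √197.4 = 14.05 rad/s.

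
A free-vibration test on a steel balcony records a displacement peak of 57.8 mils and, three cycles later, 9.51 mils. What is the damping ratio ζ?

Logarithmic decrement δ = (1/n)·ln(x₀/x_n) = (1/3)·ln(57.8/9.51) = (1/3)·ln(6.078) = 0.6015.
ζ = δ/√(4π² + δ²) = 0.6015/√(39.48 + 0.362) = 0.6015/6.312 = 0.09530.

0.0953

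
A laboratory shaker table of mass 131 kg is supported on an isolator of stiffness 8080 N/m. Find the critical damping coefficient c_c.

2060 N·s/m

c_c = 2√(k·m) = 2√(8080 × 131) = 2 × 1029 = 2058 N·s/m.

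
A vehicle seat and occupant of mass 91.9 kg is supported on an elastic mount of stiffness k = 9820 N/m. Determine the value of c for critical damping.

1900 N·s/m

c_c = 2√(k·m) = 2√(9820 × 91.9) = 2 × 950.0 = 1900 N·s/m.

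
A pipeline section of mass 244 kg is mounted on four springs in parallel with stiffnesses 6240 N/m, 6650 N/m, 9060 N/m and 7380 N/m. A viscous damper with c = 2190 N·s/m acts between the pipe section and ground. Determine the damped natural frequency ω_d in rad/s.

10.0 rad/s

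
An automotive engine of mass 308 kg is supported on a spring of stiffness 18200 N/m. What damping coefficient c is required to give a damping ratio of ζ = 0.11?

c_c = 2√(k·m) = 2√(18200 × 308) = 4735 N·s/m.
c = ζ·c_c = 0.11 × 4735 = 520.9 N·s/m.

521 N·s/m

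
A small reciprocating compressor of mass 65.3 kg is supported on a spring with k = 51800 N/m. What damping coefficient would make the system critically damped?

c_c = 2√(k·m) = 2√(51800 × 65.3) = 2 × 1839 = 3678 N·s/m.

3680 N·s/m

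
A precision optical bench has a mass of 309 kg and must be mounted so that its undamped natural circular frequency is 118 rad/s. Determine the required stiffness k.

k = m·ω_n² = 309 × 118.0² = 309 × 13920 = 4303000 N/m.

4300000 N/m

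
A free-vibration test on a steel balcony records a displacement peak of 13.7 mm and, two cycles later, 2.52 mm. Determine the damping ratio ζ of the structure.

0.134

Logarithmic decrement δ = (1/n)·ln(x₀/x_n) = (1/2)·ln(13.7/2.52) = (1/2)·ln(5.437) = 0.8466.
ζ = δ/√(4π² + δ²) = 0.8466/√(39.48 + 0.717) = 0.8466/6.340 = 0.1335.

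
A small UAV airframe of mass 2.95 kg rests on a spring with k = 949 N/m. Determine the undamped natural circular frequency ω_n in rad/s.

17.9 rad/s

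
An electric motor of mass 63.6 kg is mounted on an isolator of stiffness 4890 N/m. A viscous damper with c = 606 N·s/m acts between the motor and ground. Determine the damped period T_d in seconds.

0.854 s

ω_n = √(k/m) = √(4890/63.6) = 8.769 rad/s.
Critical damping c_c = 2√(k·m) = 2√(4890 × 63.6) = 1115 N·s/m, so ζ = c/c_c = 606/1115 = 0.5433.
ω_d = ω_n√(1 − ζ²) = 8.769 × √(1 − 0.295) = 7.361 rad/s.
T_d = 2π/ω_d = 0.8535 s.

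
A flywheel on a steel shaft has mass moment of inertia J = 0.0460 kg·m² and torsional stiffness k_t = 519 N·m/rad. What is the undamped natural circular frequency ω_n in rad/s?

ω_n = √(k_t/J) = √(519/0.0460) = √11280 = 106.2 rad/s.

106 rad/s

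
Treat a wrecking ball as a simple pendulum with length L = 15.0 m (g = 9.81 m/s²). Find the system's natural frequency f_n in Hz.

For a simple pendulum ω_n = √(g/L) = √(9.81/15.0) = √0.6540 = 0.8087 rad/s.
f_n = ω_n/(2π) = 0.8087/6.283 = 0.1287 Hz.

0.129 Hz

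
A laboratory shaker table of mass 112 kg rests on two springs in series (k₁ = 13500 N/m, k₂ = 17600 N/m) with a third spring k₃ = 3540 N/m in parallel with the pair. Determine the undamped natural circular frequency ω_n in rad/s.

9.99 rad/s

Series pair: k_s = k₁k₂/(k₁+k₂) = (13500)(17600)/(13500 + 17600) = 7640 N/m. In parallel with k₃: k_eq = 7640 + 3540 = 11180 N/m.
ω_n = √(k_eq/m) = √(11180/112) = √99.82 = 9.991 rad/s.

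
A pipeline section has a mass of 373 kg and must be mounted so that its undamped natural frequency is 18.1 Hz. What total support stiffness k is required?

ω_n = 2πf_n = 2π × 18.1 = 113.7 rad/s.
k = m·ω_n² = 373 × 113.7² = 373 × 12930 = 4824000 N/m.

4820000 N/m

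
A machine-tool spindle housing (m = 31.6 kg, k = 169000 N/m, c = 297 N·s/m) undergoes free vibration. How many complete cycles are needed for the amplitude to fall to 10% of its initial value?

6 cycles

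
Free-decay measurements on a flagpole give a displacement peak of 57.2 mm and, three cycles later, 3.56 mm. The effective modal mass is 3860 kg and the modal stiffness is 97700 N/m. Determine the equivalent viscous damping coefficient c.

5660 N·s/m

Logarithmic decrement δ = (1/n)·ln(x₀/x_n) = (1/3)·ln(57.2/3.56) = (1/3)·ln(16.07) = 0.9256.
ζ = δ/√(4π² + δ²) = 0.9256/√(39.48 + 0.857) = 0.9256/6.351 = 0.1457.
c = ζ · 2√(km) = 0.1457 × 2√(97700 × 3860) = 0.1457 × 38840 = 5660 N·s/m.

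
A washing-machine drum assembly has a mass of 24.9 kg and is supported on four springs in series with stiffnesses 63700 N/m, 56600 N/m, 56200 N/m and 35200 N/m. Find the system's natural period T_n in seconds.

0.280 s

Series springs: 1/k_eq = 1/63700 + 1/56600 + 1/56200 + 1/35200 = 7.957×10^-5, so k_eq = 12570 N/m.
ω_n = √(k_eq/m) = √(12570/24.9) = √504.7 = 22.47 rad/s.
T_n = 2π/ω_n = 6.283/22.47 = 0.2797 s.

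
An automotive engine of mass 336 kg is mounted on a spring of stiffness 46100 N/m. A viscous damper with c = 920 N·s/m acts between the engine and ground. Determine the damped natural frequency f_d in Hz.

1.85 Hz

ω_n = √(k/m) = √(46100/336) = 11.71 rad/s.
Critical damping c_c = 2√(k·m) = 2√(46100 × 336) = 7871 N·s/m, so ζ = c/c_c = 920/7871 = 0.1169.
ω_d = ω_n√(1 − ζ²) = 11.71 × √(1 − 0.0137) = 11.63 rad/s.
f_d = ω_d/(2π) = 1.851 Hz.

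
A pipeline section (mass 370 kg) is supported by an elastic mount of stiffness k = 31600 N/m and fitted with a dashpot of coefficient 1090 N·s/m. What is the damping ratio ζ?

0.159

ω_n = √(k/m) = √(31600/370) = 9.242 rad/s.
Critical damping c_c = 2√(k·m) = 2√(31600 × 370) = 6839 N·s/m, so ζ = c/c_c = 1090/6839 = 0.1594.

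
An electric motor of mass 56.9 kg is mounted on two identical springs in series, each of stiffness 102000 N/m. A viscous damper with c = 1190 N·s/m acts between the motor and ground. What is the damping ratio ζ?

0.349

Series springs: 1/k_eq = 2/102000, so k_eq = 102000/2 = 51000 N/m.
ω_n = √(k_eq/m) = √(51000/56.9) = 29.94 rad/s.
Critical damping c_c = 2√(k_eq·m) = 2√(51000 × 56.9) = 3407 N·s/m, so ζ = c/c_c = 1190/3407 = 0.3493.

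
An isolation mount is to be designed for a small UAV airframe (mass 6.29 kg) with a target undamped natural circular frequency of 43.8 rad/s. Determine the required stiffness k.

k = m·ω_n² = 6.29 × 43.80² = 6.29 × 1918 = 12070 N/m.

12100 N/m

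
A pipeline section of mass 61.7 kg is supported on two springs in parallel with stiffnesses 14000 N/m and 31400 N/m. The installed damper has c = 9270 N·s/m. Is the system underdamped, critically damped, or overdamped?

overdamped

Parallel springs add: k_eq = 14000 + 31400 = 45400 N/m.
c_c = 2√(k_eq·m) = 3347 N·s/m; ζ = c/c_c = 9270/3347 = 2.77.
Since ζ > 1 the system is overdamped.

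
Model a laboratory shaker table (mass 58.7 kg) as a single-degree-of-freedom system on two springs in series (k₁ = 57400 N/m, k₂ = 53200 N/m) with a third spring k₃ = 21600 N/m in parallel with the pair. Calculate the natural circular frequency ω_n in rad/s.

29.0 rad/s

Series pair: k_s = k₁k₂/(k₁+k₂) = (57400)(53200)/(57400 + 53200) = 27610 N/m. In parallel with k₃: k_eq = 27610 + 21600 = 49210 N/m.
ω_n = √(k_eq/m) = √(49210/58.7) = √838.3 = 28.95 rad/s.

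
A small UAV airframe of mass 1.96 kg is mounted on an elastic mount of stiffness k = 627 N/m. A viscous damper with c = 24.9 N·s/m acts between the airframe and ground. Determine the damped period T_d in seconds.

ω_n = √(k/m) = √(627.0/1.96) = 17.89 rad/s.
Critical damping c_c = 2√(k·m) = 2√(627.0 × 1.96) = 70.11 N·s/m, so ζ = c/c_c = 24.9/70.11 = 0.3551.
ω_d = ω_n√(1 − ζ²) = 17.89 × √(1 − 0.126) = 16.72 rad/s.
T_d = 2π/ω_d = 0.3758 s.

0.376 s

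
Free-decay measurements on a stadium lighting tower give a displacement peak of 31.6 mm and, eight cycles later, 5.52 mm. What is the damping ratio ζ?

Logarithmic decrement δ = (1/n)·ln(x₀/x_n) = (1/8)·ln(31.6/5.52) = (1/8)·ln(5.725) = 0.2181.
ζ = δ/√(4π² + δ²) = 0.2181/√(39.48 + 0.0476) = 0.2181/6.287 = 0.03469.

0.0347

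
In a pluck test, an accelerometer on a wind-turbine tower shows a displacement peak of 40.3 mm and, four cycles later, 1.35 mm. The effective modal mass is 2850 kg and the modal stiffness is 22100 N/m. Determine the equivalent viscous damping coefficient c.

2130 N·s/m

Logarithmic decrement δ = (1/n)·ln(x₀/x_n) = (1/4)·ln(40.3/1.35) = (1/4)·ln(29.85) = 0.8491.
ζ = δ/√(4π² + δ²) = 0.8491/√(39.48 + 0.721) = 0.8491/6.340 = 0.1339.
c = ζ · 2√(km) = 0.1339 × 2√(22100 × 2850) = 0.1339 × 15870 = 2126 N·s/m.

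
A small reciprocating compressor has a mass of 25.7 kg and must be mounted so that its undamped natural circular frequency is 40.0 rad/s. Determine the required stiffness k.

41100 N/m

k = m·ω_n² = 25.7 × 40.00² = 25.7 × 1600 = 41120 N/m.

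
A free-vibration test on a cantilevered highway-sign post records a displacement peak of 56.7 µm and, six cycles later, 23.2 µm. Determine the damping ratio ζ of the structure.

0.0237

Logarithmic decrement δ = (1/n)·ln(x₀/x_n) = (1/6)·ln(56.7/23.2) = (1/6)·ln(2.444) = 0.1489.
ζ = δ/√(4π² + δ²) = 0.1489/√(39.48 + 0.0222) = 0.1489/6.285 = 0.02370.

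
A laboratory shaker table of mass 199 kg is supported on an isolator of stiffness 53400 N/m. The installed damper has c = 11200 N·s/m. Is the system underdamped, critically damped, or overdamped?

c_c = 2√(k·m) = 6520 N·s/m; ζ = c/c_c = 11200/6520 = 1.72.
Since ζ > 1 the system is overdamped.

overdamped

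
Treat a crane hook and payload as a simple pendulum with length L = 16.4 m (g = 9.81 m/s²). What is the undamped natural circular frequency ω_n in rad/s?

0.773 rad/s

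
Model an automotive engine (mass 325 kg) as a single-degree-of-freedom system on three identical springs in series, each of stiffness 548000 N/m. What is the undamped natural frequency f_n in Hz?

3.77 Hz

Series springs: 1/k_eq = 3/548000, so k_eq = 548000/3 = 182700 N/m.
ω_n = √(k_eq/m) = √(182700/325) = √562.1 = 23.71 rad/s.
f_n = ω_n/(2π) = 23.71/6.283 = 3.773 Hz.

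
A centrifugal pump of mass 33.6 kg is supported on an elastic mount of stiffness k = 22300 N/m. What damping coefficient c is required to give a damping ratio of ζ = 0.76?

1320 N·s/m

c_c = 2√(k·m) = 2√(22300 × 33.6) = 1731 N·s/m.
c = ζ·c_c = 0.76 × 1731 = 1316 N·s/m.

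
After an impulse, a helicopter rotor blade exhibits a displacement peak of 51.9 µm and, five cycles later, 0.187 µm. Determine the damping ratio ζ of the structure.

Logarithmic decrement δ = (1/n)·ln(x₀/x_n) = (1/5)·ln(51.9/0.187) = (1/5)·ln(277.5) = 1.125.
ζ = δ/√(4π² + δ²) = 1.125/√(39.48 + 1.27) = 1.125/6.383 = 0.1763.

0.176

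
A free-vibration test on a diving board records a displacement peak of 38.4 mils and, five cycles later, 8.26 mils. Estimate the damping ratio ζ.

0.0489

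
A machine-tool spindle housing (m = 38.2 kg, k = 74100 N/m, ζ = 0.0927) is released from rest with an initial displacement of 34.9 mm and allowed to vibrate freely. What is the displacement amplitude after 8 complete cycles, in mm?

0.324 mm

Logarithmic decrement δ = 2πζ/√(1 − ζ²) = 2π × 0.09270/√(1 − 0.00859) = 0.5850.
After n cycles, x_n/x₀ = e^(−nδ), so x_8 = 34.9 × e^(−8 × 0.5850) = 34.9 × 0.009281 = 0.3239 mm.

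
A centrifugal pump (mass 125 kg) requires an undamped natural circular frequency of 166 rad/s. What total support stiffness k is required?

k = m·ω_n² = 125 × 166.0² = 125 × 27560 = 3444000 N/m.

3440000 N/m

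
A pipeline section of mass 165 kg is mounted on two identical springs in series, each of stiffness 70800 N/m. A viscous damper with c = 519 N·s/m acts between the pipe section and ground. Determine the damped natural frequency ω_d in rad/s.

Series springs: 1/k_eq = 2/70800, so k_eq = 70800/2 = 35400 N/m.
ω_n = √(k_eq/m) = √(35400/165) = 14.65 rad/s.
Critical damping c_c = 2√(k_eq·m) = 2√(35400 × 165) = 4834 N·s/m, so ζ = c/c_c = 519/4834 = 0.1074.
ω_d = ω_n√(1 − ζ²) = 14.65 × √(1 − 0.0115) = 14.56 rad/s.

14.6 rad/s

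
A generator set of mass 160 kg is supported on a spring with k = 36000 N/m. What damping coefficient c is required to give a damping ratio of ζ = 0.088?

422 N·s/m

c_c = 2√(k·m) = 2√(36000 × 160) = 4800 N·s/m.
c = ζ·c_c = 0.088 × 4800 = 422.4 N·s/m.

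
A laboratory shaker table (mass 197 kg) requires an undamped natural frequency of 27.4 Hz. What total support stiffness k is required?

ω_n = 2πf_n = 2π × 27.4 = 172.2 rad/s.
k = m·ω_n² = 197 × 172.2² = 197 × 29640 = 5839000 N/m.

5840000 N/m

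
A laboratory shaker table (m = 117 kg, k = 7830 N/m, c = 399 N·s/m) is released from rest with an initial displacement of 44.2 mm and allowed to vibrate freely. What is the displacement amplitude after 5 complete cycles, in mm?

0.0547 mm

ζ = c/(2√(km)) = 399/(2√(7830 × 117)) = 399/1914 = 0.2084.
Logarithmic decrement δ = 2πζ/√(1 − ζ²) = 2π × 0.2084/√(1 − 0.0434) = 1.339.
After n cycles, x_n/x₀ = e^(−nδ), so x_5 = 44.2 × e^(−5 × 1.339) = 44.2 × 0.001237 = 0.05467 mm.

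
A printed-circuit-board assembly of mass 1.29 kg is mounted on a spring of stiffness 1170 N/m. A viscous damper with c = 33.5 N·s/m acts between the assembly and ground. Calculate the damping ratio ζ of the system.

0.431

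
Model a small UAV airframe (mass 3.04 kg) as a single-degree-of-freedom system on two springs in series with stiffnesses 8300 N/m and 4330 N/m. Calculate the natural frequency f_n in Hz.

Series springs: 1/k_eq = 1/8300 + 1/4330 = 0.0003514, so k_eq = 2846 N/m.
ω_n = √(k_eq/m) = √(2846/3.04) = √936.0 = 30.59 rad/s.
f_n = ω_n/(2π) = 30.59/6.283 = 4.869 Hz.

4.87 Hz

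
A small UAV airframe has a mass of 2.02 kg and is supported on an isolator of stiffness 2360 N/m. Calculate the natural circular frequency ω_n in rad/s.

34.2 rad/s

ω_n = √(k/m) = √(2360/2.02) = √1168 = 34.18 rad/s.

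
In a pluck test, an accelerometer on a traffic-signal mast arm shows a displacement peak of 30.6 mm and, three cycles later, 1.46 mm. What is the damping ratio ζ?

Logarithmic decrement δ = (1/n)·ln(x₀/x_n) = (1/3)·ln(30.6/1.46) = (1/3)·ln(20.96) = 1.014.
ζ = δ/√(4π² + δ²) = 1.014/√(39.48 + 1.03) = 1.014/6.365 = 0.1594.

0.159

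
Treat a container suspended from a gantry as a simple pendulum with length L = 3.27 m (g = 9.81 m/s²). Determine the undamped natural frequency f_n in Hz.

For a simple pendulum ω_n = √(g/L) = √(9.81/3.27) = √3.000 = 1.732 rad/s.
f_n = ω_n/(2π) = 1.732/6.283 = 0.2757 Hz.

0.276 Hz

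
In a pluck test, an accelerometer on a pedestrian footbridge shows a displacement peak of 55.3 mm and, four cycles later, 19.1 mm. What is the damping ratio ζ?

Logarithmic decrement δ = (1/n)·ln(x₀/x_n) = (1/4)·ln(55.3/19.1) = (1/4)·ln(2.895) = 0.2658.
ζ = δ/√(4π² + δ²) = 0.2658/√(39.48 + 0.0706) = 0.2658/6.289 = 0.04226.

0.0423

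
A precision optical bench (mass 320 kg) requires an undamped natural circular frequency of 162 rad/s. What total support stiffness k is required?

8400000 N/m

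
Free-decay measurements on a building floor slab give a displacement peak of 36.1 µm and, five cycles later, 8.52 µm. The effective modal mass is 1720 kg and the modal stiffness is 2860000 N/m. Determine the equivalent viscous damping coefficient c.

Logarithmic decrement δ = (1/n)·ln(x₀/x_n) = (1/5)·ln(36.1/8.52) = (1/5)·ln(4.237) = 0.2888.
ζ = δ/√(4π² + δ²) = 0.2888/√(39.48 + 0.0834) = 0.2888/6.290 = 0.04591.
c = ζ · 2√(km) = 0.04591 × 2√(2860000 × 1720) = 0.04591 × 140300 = 6440 N·s/m.

6440 N·s/m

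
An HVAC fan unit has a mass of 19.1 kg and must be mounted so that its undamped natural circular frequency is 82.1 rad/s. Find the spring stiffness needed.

129000 N/m

k = m·ω_n² = 19.1 × 82.10² = 19.1 × 6740 = 128700 N/m.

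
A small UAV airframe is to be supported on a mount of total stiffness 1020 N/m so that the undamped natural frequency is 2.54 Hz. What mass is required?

4.00 kg

ω_n = 2πf_n = 2π × 2.54 = 15.96 rad/s.
m = k/ω_n² = 1020/15.96² = 1020/254.7 = 4.005 kg.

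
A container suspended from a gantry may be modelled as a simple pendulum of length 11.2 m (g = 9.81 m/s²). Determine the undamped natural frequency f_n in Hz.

For a simple pendulum ω_n = √(g/L) = √(9.81/11.2) = √0.8759 = 0.9359 rad/s.
f_n = ω_n/(2π) = 0.9359/6.283 = 0.1490 Hz.

0.149 Hz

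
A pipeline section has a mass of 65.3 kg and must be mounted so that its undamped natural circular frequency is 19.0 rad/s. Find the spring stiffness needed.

23600 N/m

k = m·ω_n² = 65.3 × 19.00² = 65.3 × 361.0 = 23570 N/m.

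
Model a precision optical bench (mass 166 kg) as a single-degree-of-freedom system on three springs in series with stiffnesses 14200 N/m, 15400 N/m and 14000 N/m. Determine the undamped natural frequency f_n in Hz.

0.859 Hz

Series springs: 1/k_eq = 1/14200 + 1/15400 + 1/14000 = 0.0002068, so k_eq = 4836 N/m.
ω_n = √(k_eq/m) = √(4836/166) = √29.13 = 5.397 rad/s.
f_n = ω_n/(2π) = 5.397/6.283 = 0.8590 Hz.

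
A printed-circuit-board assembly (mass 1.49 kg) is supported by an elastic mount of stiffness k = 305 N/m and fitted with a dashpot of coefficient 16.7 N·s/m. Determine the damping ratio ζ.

ω_n = √(k/m) = √(305.0/1.49) = 14.31 rad/s.
Critical damping c_c = 2√(k·m) = 2√(305.0 × 1.49) = 42.64 N·s/m, so ζ = c/c_c = 16.7/42.64 = 0.3917.

0.392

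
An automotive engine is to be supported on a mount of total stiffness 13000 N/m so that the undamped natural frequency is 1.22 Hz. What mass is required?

ω_n = 2πf_n = 2π × 1.22 = 7.665 rad/s.
m = k/ω_n² = 13000/7.665² = 13000/58.76 = 221.2 kg.

221 kg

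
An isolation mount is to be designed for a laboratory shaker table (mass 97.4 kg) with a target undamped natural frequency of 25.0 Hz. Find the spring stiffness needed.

ω_n = 2πf_n = 2π × 25.0 = 157.1 rad/s.
k = m·ω_n² = 97.4 × 157.1² = 97.4 × 24670 = 2403000 N/m.

2400000 N/m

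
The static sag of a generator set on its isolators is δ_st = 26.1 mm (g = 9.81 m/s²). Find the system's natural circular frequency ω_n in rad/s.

19.4 rad/s

ω_n = √(g/δ_st) = √(9.81/0.0261) = √375.9 = 19.39 rad/s.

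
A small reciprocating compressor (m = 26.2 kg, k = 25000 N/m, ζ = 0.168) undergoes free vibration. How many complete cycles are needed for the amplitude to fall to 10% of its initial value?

3 cycles

Logarithmic decrement δ = 2πζ/√(1 − ζ²) = 2π × 0.1680/√(1 − 0.0282) = 1.071.
x_n/x₀ = e^(−nδ) ≤ 0.1; take ln: n ≥ ln(1/0.1)/δ = 2.303/1.071 = 2.150.
So 3 complete cycles are required.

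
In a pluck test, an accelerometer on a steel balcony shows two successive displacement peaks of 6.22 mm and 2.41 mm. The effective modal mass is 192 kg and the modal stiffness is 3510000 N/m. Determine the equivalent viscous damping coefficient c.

Logarithmic decrement δ = (1/n)·ln(x₀/x_n) = (1/1)·ln(6.22/2.41) = (1/1)·ln(2.581) = 0.9481.
ζ = δ/√(4π² + δ²) = 0.9481/√(39.48 + 0.899) = 0.9481/6.354 = 0.1492.
c = ζ · 2√(km) = 0.1492 × 2√(3510000 × 192) = 0.1492 × 51920 = 7747 N·s/m.

7750 N·s/m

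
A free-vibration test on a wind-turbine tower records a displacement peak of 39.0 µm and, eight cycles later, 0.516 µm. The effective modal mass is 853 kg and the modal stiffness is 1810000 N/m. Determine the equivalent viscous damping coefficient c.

6740 N·s/m

Logarithmic decrement δ = (1/n)·ln(x₀/x_n) = (1/8)·ln(39.0/0.516) = (1/8)·ln(75.58) = 0.5407.
ζ = δ/√(4π² + δ²) = 0.5407/√(39.48 + 0.292) = 0.5407/6.306 = 0.08573.
c = ζ · 2√(km) = 0.08573 × 2√(1810000 × 853) = 0.08573 × 78590 = 6737 N·s/m.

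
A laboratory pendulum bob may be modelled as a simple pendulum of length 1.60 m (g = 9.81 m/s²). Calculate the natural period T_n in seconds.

For a simple pendulum ω_n = √(g/L) = √(9.81/1.60) = √6.131 = 2.476 rad/s.
T_n = 2π/ω_n = 6.283/2.476 = 2.537 s.

2.54 s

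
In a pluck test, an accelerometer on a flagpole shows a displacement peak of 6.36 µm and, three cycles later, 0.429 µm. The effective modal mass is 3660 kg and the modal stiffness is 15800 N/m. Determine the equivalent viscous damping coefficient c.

Logarithmic decrement δ = (1/n)·ln(x₀/x_n) = (1/3)·ln(6.36/0.429) = (1/3)·ln(14.83) = 0.8988.
ζ = δ/√(4π² + δ²) = 0.8988/√(39.48 + 0.808) = 0.8988/6.347 = 0.1416.
c = ζ · 2√(km) = 0.1416 × 2√(15800 × 3660) = 0.1416 × 15210 = 2154 N·s/m.

2150 N·s/m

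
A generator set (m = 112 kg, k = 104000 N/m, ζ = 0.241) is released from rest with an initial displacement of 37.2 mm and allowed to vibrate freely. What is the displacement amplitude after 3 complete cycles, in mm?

Logarithmic decrement δ = 2πζ/√(1 − ζ²) = 2π × 0.2410/√(1 − 0.0581) = 1.560.
After n cycles, x_n/x₀ = e^(−nδ), so x_3 = 37.2 × e^(−3 × 1.560) = 37.2 × 0.009272 = 0.3449 mm.

0.345 mm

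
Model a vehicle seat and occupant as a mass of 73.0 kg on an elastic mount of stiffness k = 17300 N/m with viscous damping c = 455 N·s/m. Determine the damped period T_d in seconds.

0.417 s

ω_n = √(k/m) = √(17300/73.0) = 15.39 rad/s.
Critical damping c_c = 2√(k·m) = 2√(17300 × 73.0) = 2248 N·s/m, so ζ = c/c_c = 455/2248 = 0.2024.
ω_d = ω_n√(1 − ζ²) = 15.39 × √(1 − 0.0410) = 15.08 rad/s.
T_d = 2π/ω_d = 0.4168 s.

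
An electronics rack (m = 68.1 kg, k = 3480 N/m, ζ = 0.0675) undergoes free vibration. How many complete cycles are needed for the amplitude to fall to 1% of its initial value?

Logarithmic decrement δ = 2πζ/√(1 − ζ²) = 2π × 0.06750/√(1 − 0.00456) = 0.4251.
x_n/x₀ = e^(−nδ) ≤ 0.01; take ln: n ≥ ln(1/0.01)/δ = 4.605/0.4251 = 10.83.
So 11 complete cycles are required.

11 cycles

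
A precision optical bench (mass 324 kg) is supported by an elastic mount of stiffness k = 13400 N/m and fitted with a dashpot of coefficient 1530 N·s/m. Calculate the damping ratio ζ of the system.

0.367

ω_n = √(k/m) = √(13400/324) = 6.431 rad/s.
Critical damping c_c = 2√(k·m) = 2√(13400 × 324) = 4167 N·s/m, so ζ = c/c_c = 1530/4167 = 0.3671.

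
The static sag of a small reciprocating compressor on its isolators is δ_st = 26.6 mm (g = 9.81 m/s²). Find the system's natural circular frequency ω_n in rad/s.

ω_n = √(g/δ_st) = √(9.81/0.0266) = √368.8 = 19.20 rad/s.

19.2 rad/s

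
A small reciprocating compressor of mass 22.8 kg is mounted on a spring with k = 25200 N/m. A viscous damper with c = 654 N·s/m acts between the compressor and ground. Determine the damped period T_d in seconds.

0.209 s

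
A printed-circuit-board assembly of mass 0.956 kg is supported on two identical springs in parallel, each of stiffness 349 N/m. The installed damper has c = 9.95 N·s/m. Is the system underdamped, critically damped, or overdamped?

underdamped

Parallel springs add: k_eq = 2 × 349 = 698.0 N/m.
c_c = 2√(k_eq·m) = 51.66 N·s/m; ζ = c/c_c = 9.95/51.66 = 0.193.
Since ζ < 1 the system is underdamped.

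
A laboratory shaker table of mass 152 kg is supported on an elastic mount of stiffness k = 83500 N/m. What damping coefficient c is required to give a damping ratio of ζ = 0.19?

1350 N·s/m

c_c = 2√(k·m) = 2√(83500 × 152) = 7125 N·s/m.
c = ζ·c_c = 0.19 × 7125 = 1354 N·s/m.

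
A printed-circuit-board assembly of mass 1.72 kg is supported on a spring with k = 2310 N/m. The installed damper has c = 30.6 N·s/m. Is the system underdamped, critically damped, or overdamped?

underdamped

c_c = 2√(k·m) = 126.1 N·s/m; ζ = c/c_c = 30.6/126.1 = 0.243.
Since ζ < 1 the system is underdamped.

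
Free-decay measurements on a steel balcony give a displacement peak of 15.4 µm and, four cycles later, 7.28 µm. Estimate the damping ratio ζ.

Logarithmic decrement δ = (1/n)·ln(x₀/x_n) = (1/4)·ln(15.4/7.28) = (1/4)·ln(2.115) = 0.1873.
ζ = δ/√(4π² + δ²) = 0.1873/√(39.48 + 0.0351) = 0.1873/6.286 = 0.02980.

0.0298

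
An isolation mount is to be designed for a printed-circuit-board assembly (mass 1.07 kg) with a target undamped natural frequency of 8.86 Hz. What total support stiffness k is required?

ω_n = 2πf_n = 2π × 8.86 = 55.67 rad/s.
k = m·ω_n² = 1.07 × 55.67² = 1.07 × 3099 = 3316 N/m.

3320 N/m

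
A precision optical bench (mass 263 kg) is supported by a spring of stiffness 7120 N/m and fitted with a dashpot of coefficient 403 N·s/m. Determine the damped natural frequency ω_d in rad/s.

5.15 rad/s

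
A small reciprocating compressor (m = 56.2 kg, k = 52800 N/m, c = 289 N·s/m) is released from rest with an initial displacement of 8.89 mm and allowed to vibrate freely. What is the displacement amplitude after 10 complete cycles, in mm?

ζ = c/(2√(km)) = 289/(2√(52800 × 56.2)) = 289/3445 = 0.08388.
Logarithmic decrement δ = 2πζ/√(1 − ζ²) = 2π × 0.08388/√(1 − 0.00704) = 0.5289.
After n cycles, x_n/x₀ = e^(−nδ), so x_10 = 8.89 × e^(−10 × 0.5289) = 8.89 × 0.005045 = 0.04485 mm.

0.0449 mm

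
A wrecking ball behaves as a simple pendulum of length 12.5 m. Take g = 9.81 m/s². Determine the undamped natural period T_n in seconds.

For a simple pendulum ω_n = √(g/L) = √(9.81/12.5) = √0.7848 = 0.8859 rad/s.
T_n = 2π/ω_n = 6.283/0.8859 = 7.093 s.

7.09 s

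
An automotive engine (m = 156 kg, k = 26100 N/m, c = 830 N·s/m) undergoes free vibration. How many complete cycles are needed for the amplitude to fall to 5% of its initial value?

3 cycles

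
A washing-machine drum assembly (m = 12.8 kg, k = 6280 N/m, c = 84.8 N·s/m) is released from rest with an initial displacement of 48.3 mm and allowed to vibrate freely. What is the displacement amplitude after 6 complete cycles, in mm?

0.161 mm

ζ = c/(2√(km)) = 84.8/(2√(6280 × 12.8)) = 84.8/567.0 = 0.1495.
Logarithmic decrement δ = 2πζ/√(1 − ζ²) = 2π × 0.1495/√(1 − 0.0224) = 0.9503.
After n cycles, x_n/x₀ = e^(−nδ), so x_6 = 48.3 × e^(−6 × 0.9503) = 48.3 × 0.003339 = 0.1613 mm.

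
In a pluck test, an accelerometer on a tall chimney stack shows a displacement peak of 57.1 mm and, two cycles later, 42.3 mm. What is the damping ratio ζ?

0.0239

Logarithmic decrement δ = (1/n)·ln(x₀/x_n) = (1/2)·ln(57.1/42.3) = (1/2)·ln(1.350) = 0.1500.
ζ = δ/√(4π² + δ²) = 0.1500/√(39.48 + 0.0225) = 0.1500/6.285 = 0.02387.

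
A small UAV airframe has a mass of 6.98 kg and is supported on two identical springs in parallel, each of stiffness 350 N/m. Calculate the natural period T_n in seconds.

Parallel springs add: k_eq = 2 × 350 = 700.0 N/m.
ω_n = √(k_eq/m) = √(700.0/6.98) = √100.3 = 10.01 rad/s.
T_n = 2π/ω_n = 6.283/10.01 = 0.6274 s.

0.627 s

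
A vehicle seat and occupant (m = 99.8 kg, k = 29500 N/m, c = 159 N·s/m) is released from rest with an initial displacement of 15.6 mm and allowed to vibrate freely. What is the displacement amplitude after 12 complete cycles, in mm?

0.472 mm

ζ = c/(2√(km)) = 159/(2√(29500 × 99.8)) = 159/3432 = 0.04633.
Logarithmic decrement δ = 2πζ/√(1 − ζ²) = 2π × 0.04633/√(1 − 0.00215) = 0.2914.
After n cycles, x_n/x₀ = e^(−nδ), so x_12 = 15.6 × e^(−12 × 0.2914) = 15.6 × 0.03028 = 0.4724 mm.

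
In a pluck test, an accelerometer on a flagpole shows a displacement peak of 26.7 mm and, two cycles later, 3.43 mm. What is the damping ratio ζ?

0.161

Logarithmic decrement δ = (1/n)·ln(x₀/x_n) = (1/2)·ln(26.7/3.43) = (1/2)·ln(7.784) = 1.026.
ζ = δ/√(4π² + δ²) = 1.026/√(39.48 + 1.05) = 1.026/6.366 = 0.1612.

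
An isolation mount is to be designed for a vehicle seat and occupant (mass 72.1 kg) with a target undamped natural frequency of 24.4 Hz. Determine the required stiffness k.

1690000 N/m

ω_n = 2πf_n = 2π × 24.4 = 153.3 rad/s.
k = m·ω_n² = 72.1 × 153.3² = 72.1 × 23500 = 1695000 N/m.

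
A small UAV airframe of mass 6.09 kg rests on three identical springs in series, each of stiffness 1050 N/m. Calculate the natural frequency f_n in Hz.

1.21 Hz

Series springs: 1/k_eq = 3/1050, so k_eq = 1050/3 = 350.0 N/m.
ω_n = √(k_eq/m) = √(350.0/6.09) = √57.47 = 7.581 rad/s.
f_n = ω_n/(2π) = 7.581/6.283 = 1.207 Hz.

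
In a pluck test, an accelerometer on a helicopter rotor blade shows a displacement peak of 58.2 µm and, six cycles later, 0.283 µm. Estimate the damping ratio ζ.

Logarithmic decrement δ = (1/n)·ln(x₀/x_n) = (1/6)·ln(58.2/0.283) = (1/6)·ln(205.7) = 0.8877.
ζ = δ/√(4π² + δ²) = 0.8877/√(39.48 + 0.788) = 0.8877/6.346 = 0.1399.

0.140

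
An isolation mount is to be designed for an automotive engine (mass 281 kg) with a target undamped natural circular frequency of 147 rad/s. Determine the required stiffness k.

k = m·ω_n² = 281 × 147.0² = 281 × 21610 = 6072000 N/m.

6070000 N/m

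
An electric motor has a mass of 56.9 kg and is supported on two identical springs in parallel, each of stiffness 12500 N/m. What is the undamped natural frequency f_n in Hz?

Parallel springs add: k_eq = 2 × 12500 = 25000 N/m.
ω_n = √(k_eq/m) = √(25000/56.9) = √439.4 = 20.96 rad/s.
f_n = ω_n/(2π) = 20.96/6.283 = 3.336 Hz.

3.34 Hz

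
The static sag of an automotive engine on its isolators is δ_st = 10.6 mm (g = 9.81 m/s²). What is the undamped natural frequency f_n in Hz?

4.84 Hz

ω_n = √(g/δ_st) = √(9.81/0.0106) = √925.5 = 30.42 rad/s.
f_n = ω_n/(2π) = 30.42/6.283 = 4.842 Hz.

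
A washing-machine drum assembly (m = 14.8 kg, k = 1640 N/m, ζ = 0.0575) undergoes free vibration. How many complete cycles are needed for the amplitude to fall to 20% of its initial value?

Logarithmic decrement δ = 2πζ/√(1 − ζ²) = 2π × 0.05750/√(1 − 0.00331) = 0.3619.
x_n/x₀ = e^(−nδ) ≤ 0.2; take ln: n ≥ ln(1/0.2)/δ = 1.609/0.3619 = 4.447.
So 5 complete cycles are required.

5 cycles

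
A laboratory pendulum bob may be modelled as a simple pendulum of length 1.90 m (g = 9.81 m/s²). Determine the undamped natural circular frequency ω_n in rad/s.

2.27 rad/s

For a simple pendulum ω_n = √(g/L) = √(9.81/1.90) = √5.163 = 2.272 rad/s.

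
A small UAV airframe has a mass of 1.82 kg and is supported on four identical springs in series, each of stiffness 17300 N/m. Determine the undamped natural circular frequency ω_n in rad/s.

48.7 rad/s

Series springs: 1/k_eq = 4/17300, so k_eq = 17300/4 = 4325 N/m.
ω_n = √(k_eq/m) = √(4325/1.82) = √2376 = 48.75 rad/s.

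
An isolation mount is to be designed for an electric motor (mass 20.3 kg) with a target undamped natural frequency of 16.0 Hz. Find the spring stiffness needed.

ω_n = 2πf_n = 2π × 16.0 = 100.5 rad/s.
k = m·ω_n² = 20.3 × 100.5² = 20.3 × 10110 = 205200 N/m.

205000 N/m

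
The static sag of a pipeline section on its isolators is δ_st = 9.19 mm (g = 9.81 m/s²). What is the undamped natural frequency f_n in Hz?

5.20 Hz

ω_n = √(g/δ_st) = √(9.81/0.00919) = √1067 = 32.67 rad/s.
f_n = ω_n/(2π) = 32.67/6.283 = 5.200 Hz.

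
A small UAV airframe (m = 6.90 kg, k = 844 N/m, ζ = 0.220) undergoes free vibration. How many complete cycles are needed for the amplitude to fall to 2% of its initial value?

3 cycles

Logarithmic decrement δ = 2πζ/√(1 − ζ²) = 2π × 0.2200/√(1 − 0.0484) = 1.417.
x_n/x₀ = e^(−nδ) ≤ 0.02; take ln: n ≥ ln(1/0.02)/δ = 3.912/1.417 = 2.761.
So 3 complete cycles are required.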